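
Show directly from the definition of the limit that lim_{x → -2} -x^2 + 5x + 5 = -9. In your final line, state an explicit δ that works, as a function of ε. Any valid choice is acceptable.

Let ε > 0. We want δ > 0 such that 0 < |x + 2| < δ implies |(-x^2 + 5x + 5) + 9| < ε.
(-x^2 + 5x + 5) + 9 = -x^2 + 5x + 14 = (x + 2)(-x + 7).
So |(-x^2 + 5x + 5) + 9| = |x + 2|·|-x + 7|.
Require δ ≤ 1. Then |x + 2| < 1 gives |x| < 3, and by the triangle inequality |-x + 7| ≤ 3 + 7 = 10.
Hence |(-x^2 + 5x + 5) + 9| ≤ 10|x + 2| < ε provided |x + 2| < ε/10.
Take δ = min(1, ε/10). Then 0 < |x + 2| < δ gives both |x + 2| < 1 and |x + 2| < ε/10, so |(-x^2 + 5x + 5) + 9| < ε.

δ = min(1, ε/10)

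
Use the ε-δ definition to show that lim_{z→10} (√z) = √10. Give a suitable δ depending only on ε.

δ = min(10, √10·ε)

Fix ε > 0. We want δ > 0 such that 0 < |z − 10| < δ implies |√z − √10| < ε.
Multiplying by the conjugate, |√z − √10| = |z − 10|/(√z + √10).
Restrict δ ≤ 10 so that |z − 10| < 10 forces z > 0, and then √z + √10 > √10.
Hence |√z − √10| < |z − 10|/√10, which is < ε once |z − 10| < √10·ε.
Take δ = min(10, √10·ε). If 0 < |z − 10| < δ then z > 0 and |√z − √10| < |z − 10|/√10 < ε.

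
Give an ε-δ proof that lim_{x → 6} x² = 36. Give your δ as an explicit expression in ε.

δ = min(1, ε/13)

Let ε > 0. We seek δ > 0 with 0 < |x − 6| < δ ⇒ |x² − 36| < ε.
Factor: x² − 36 = (x − 6)(x + 6), so |x² − 36| = |x − 6|·|x + 6|.
Impose δ ≤ 1 so that |x| < 7; then |x + 6| ≤ 13.
Hence |x² − 36| ≤ 13|x − 6|, which is < ε once |x − 6| < ε/13.
Take δ = min(1, ε/13). If 0 < |x − 6| < δ then both bounds hold and |x² − 36| ≤ 13|x − 6| < 13·(ε/13) = ε.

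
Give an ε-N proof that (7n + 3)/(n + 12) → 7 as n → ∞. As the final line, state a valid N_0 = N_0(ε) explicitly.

Fix ε > 0. For n ≥ 1, |(7n + 3)/(n + 12) − 7| = |-81|/((n + 12)) = 81/((n + 12)).
Since n + 12 ≥ n for n ≥ 1, this is ≤ 81/(n) = 81/n.
So |(7n + 3)/(n + 12) − 7| < ε whenever n > 81/ε.
Take N_0 = 81/ε. If n > N_0 then |(7n + 3)/(n + 12) − 7| ≤ 81/n < ε.

N_0 = 81/ε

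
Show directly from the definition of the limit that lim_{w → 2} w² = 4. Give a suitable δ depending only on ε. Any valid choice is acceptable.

δ = min(2, ε/6)

Fix ε > 0. We seek δ > 0 with 0 < |w − 2| < δ ⇒ |w² − 4| < ε.
Factor: w² − 4 = (w − 2)(w + 2), so |w² − 4| = |w − 2|·|w + 2|.
Impose δ ≤ 2 so that |w| < 4; then |w + 2| ≤ 6.
Hence |w² − 4| ≤ 6|w − 2|, which is < ε once |w − 2| < ε/6.
Take δ = min(2, ε/6). If 0 < |w − 2| < δ then both bounds hold and |w² − 4| ≤ 6|w − 2| < 6·(ε/6) = ε.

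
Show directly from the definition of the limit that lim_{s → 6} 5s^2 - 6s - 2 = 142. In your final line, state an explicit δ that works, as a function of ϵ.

Fix ϵ > 0. We want δ > 0 such that 0 < |s − 6| < δ implies |(5s^2 - 6s - 2) − 142| < ϵ.
(5s^2 - 6s - 2) − 142 = 5s^2 - 6s - 144 = (s − 6)(5s + 24).
So |(5s^2 - 6s - 2) − 142| = |s − 6|·|5s + 24|.
Require δ ≤ 1. Then |s − 6| < 1 gives |s| < 7, and by the triangle inequality |5s + 24| ≤ 5·7 + 24 = 59.
Hence |(5s^2 - 6s - 2) − 142| ≤ 59|s − 6| < ϵ provided |s − 6| < ϵ/59.
Choosing δ = min(1, ϵ/59) ensures both conditions, hence |(5s^2 - 6s - 2) − 142| < ϵ.

δ = min(1, ϵ/59)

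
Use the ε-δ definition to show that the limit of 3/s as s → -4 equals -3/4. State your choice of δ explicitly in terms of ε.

Let ε > 0 be given. We seek δ > 0 such that 0 < |s + 4| < δ implies |3/s + 3/4| < ε.
|3/s + 3/4| = 3·|-4 − s|/(4·|s|) = 3|s + 4|/(4|s|).
Restrict δ ≤ 2. Then |s + 4| < 2 gives |s| > 2, so 4|s| > 8.
Then |3/s + 3/4| < 3|s + 4|/8, which is < ε when |s + 4| < (8/3)ε.
Take δ = min(2, (8/3)ε). Then 0 < |s + 4| < δ gives both |s + 4| < 2 and |s + 4| < (8/3)ε, so |3/s + 3/4| < ε.

δ = min(2, (8/3)ε)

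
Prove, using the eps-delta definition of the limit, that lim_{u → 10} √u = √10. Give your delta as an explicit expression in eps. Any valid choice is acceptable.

delta = min(10, √10·eps)

Fix eps > 0. We want delta > 0 such that 0 < |u − 10| < delta implies |√u − √10| < eps.
Rationalise: √u − √10 = (u − 10)/(√u + √10), so |√u − √10| = |u − 10|/(√u + √10).
Restrict delta ≤ 10 so that |u − 10| < 10 forces u > 0, and then √u + √10 > √10.
Hence |√u − √10| < |u − 10|/√10, which is < eps once |u − 10| < √10·eps.
Take delta = min(10, √10·eps). If 0 < |u − 10| < delta then u > 0 and |√u − √10| < |u − 10|/√10 < eps.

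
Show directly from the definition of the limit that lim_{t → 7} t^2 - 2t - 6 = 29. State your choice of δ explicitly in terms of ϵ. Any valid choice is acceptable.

Suppose ϵ > 0. We want δ > 0 such that 0 < |t − 7| < δ implies |(t^2 - 2t - 6) − 29| < ϵ.
(t^2 - 2t - 6) − 29 = t^2 - 2t - 35 = (t − 7)(t + 5).
So |(t^2 - 2t - 6) − 29| = |t − 7|·|t + 5|.
Assume first that |t − 7| < 1, so |t| < 8. Then |t + 5| ≤ 8 + 5 = 13.
Hence |(t^2 - 2t - 6) − 29| ≤ 13|t − 7| < ϵ provided |t − 7| < ϵ/13.
Choosing δ = min(1, ϵ/13) ensures both conditions, hence |(t^2 - 2t - 6) − 29| < ϵ.

δ = min(1, ϵ/13)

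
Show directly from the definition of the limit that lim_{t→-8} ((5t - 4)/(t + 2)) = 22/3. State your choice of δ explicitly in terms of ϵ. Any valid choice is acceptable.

Let ϵ > 0. We want δ > 0 with 0 < |t + 8| < δ ⇒ |(5t - 4)/(t + 2) − (22/3)| < ϵ.
Combining over a common denominator, (5t - 4)/(t + 2) − (22/3) = [(5t - 4)·(-6) − (-44)·(t + 2)] / [(-6)·(t + 2)] = 14(t + 8) / ((-6)(t + 2)).
So |(5t - 4)/(t + 2) − (22/3)| = 14|t + 8| / (6·|t + 2|).
Restrict δ ≤ 3. Then |t + 8| < 3 gives |t + 2| = |(t + 8) + (-6)| ≥ 6 − 3 = 3.
Hence |(5t - 4)/(t + 2) − (22/3)| < 14|t + 8|/(6·3) = (7/9)|t + 8|, which is < ϵ once |t + 8| < (9/7)ϵ.
Take δ = min(3, (9/7)ϵ). Then 0 < |t + 8| < δ forces both bounds, so |(5t - 4)/(t + 2) − (22/3)| < ϵ.

δ = min(3, (9/7)ϵ)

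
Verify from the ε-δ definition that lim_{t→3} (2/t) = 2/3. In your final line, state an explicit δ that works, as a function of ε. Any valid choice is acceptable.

Suppose ε > 0. We seek δ > 0 such that 0 < |t − 3| < δ implies |2/t − (2/3)| < ε.
|2/t − (2/3)| = 2·|3 − t|/(3·|t|) = 2|t − 3|/(3|t|).
Restrict δ ≤ 3/2. Then |t − 3| < 3/2 gives |t| > 3/2, so 3|t| > 9/2.
Then |2/t − (2/3)| < 2|t − 3|/(9/2), which is < ε when |t − 3| < (9/4)ε.
Take δ = min(3/2, (9/4)ε). Then 0 < |t − 3| < δ gives both |t − 3| < 3/2 and |t − 3| < (9/4)ε, so |2/t − (2/3)| < ε.

δ = min(3/2, (9/4)ε)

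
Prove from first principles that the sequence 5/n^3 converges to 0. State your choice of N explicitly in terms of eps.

N = (5/eps)^{1/3}

Fix eps > 0. For n ≥ 1, |5/n^3 − 0| = 5/n^3.
5/n^3 < eps ⇔ n^3 > 5/eps ⇔ n > (5/eps)^{1/3}.
Take N = (5/eps)^{1/3}. Then n > N implies 5/n^3 < eps.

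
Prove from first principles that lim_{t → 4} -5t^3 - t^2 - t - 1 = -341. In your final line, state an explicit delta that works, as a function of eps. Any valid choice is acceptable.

delta = min(1, eps/315)

Fix eps > 0. We want delta > 0 such that 0 < |t − 4| < delta implies |(-5t^3 - t^2 - t - 1) + 341| < eps.
(-5t^3 - t^2 - t - 1) + 341 = -5t^3 - t^2 - t + 340 = (t − 4)(-5t^2 - 21t - 85).
So |(-5t^3 - t^2 - t - 1) + 341| = |t − 4|·|-5t^2 - 21t - 85|.
Require delta ≤ 1. Then |t − 4| < 1 gives |t| < 5, and by the triangle inequality |-5t^2 - 21t - 85| ≤ 5·5^2 + 21·5 + 85 = 315.
Hence |(-5t^3 - t^2 - t - 1) + 341| ≤ 315|t − 4| < eps provided |t − 4| < eps/315.
Take delta = min(1, eps/315). Then 0 < |t − 4| < delta gives both |t − 4| < 1 and |t − 4| < eps/315, so |(-5t^3 - t^2 - t - 1) + 341| < eps.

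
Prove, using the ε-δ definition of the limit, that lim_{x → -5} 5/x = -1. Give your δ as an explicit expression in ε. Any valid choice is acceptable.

Let ε > 0. We seek δ > 0 such that 0 < |x + 5| < δ implies |5/x + 1| < ε.
|5/x + 1| = 5·|-5 − x|/(5·|x|) = 5|x + 5|/(5|x|).
Require δ ≤ 5/2 so that |x| > 5 − 5/2 = 5/2, hence 5|x| > 25/2.
Then |5/x + 1| < 5|x + 5|/(25/2), which is < ε when |x + 5| < (5/2)ε.
Take δ = min(5/2, (5/2)ε). Then 0 < |x + 5| < δ gives both |x + 5| < 5/2 and |x + 5| < (5/2)ε, so |5/x + 1| < ε.

δ = min(5/2, (5/2)ε)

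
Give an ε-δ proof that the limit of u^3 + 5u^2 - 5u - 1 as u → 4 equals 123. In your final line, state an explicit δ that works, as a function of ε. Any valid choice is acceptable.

δ = min(1, ε/101)

Let ε > 0. We want δ > 0 such that 0 < |u − 4| < δ implies |(u^3 + 5u^2 - 5u - 1) − 123| < ε.
(u^3 + 5u^2 - 5u - 1) − 123 = u^3 + 5u^2 - 5u - 124 = (u − 4)(u^2 + 9u + 31).
So |(u^3 + 5u^2 - 5u - 1) − 123| = |u − 4|·|u^2 + 9u + 31|.
Require δ ≤ 1. Then |u − 4| < 1 gives |u| < 5, and by the triangle inequality |u^2 + 9u + 31| ≤ 5^2 + 9·5 + 31 = 101.
Hence |(u^3 + 5u^2 - 5u - 1) − 123| ≤ 101|u − 4| < ε provided |u − 4| < ε/101.
Choosing δ = min(1, ε/101) ensures both conditions, hence |(u^3 + 5u^2 - 5u - 1) − 123| < ε.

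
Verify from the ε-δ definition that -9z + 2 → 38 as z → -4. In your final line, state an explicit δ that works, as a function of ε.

Let ε > 0. We need δ > 0 so that 0 < |z + 4| < δ implies |(-9z + 2) − 38| < ε.
|(-9z + 2) − 38| = |-9z - 36| = 9|z + 4|.
Thus it suffices that |z + 4| < ε/9.
Take δ = ε/9. If 0 < |z + 4| < δ then |(-9z + 2) − 38| = 9|z + 4| < 9·(ε/9) = ε.

δ = ε/9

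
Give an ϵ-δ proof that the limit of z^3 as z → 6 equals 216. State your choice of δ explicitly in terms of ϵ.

δ = min(1, ϵ/127)

Let ϵ > 0 be given. We seek δ > 0 with 0 < |z − 6| < δ ⇒ |z^3 − 216| < ϵ.
Factor: z^3 − 216 = (z − 6)(z^2 + 6z + 36), so |z^3 − 216| = |z − 6|·|z^2 + 6z + 36|.
Restrict δ ≤ 1. Then |z − 6| < 1 gives |z| < 7, so by the triangle inequality |z^2 + 6z + 36| ≤ 7^2 + 6·7 + 36 = 127.
Hence |z^3 − 216| ≤ 127|z − 6|, which is < ϵ once |z − 6| < ϵ/127.
Take δ = min(1, ϵ/127). If 0 < |z − 6| < δ then both bounds hold and |z^3 − 216| ≤ 127|z − 6| < 127·(ϵ/127) = ϵ.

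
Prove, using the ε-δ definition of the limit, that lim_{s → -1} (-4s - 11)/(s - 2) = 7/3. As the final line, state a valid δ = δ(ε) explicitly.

δ = min(3/2, (9/38)ε)

Fix ε > 0. We want δ > 0 with 0 < |s + 1| < δ ⇒ |(-4s - 11)/(s - 2) − (7/3)| < ε.
Combining over a common denominator, (-4s - 11)/(s - 2) − (7/3) = [(-4s - 11)·(-3) − (-7)·(s - 2)] / [(-3)·(s - 2)] = 19(s + 1) / ((-3)(s - 2)).
So |(-4s - 11)/(s - 2) − (7/3)| = 19|s + 1| / (3·|s − 2|).
Restrict δ ≤ 3/2. Then |s + 1| < 3/2 gives |s − 2| = |(s + 1) + (-3)| ≥ 3 − 3/2 = 3/2.
Hence |(-4s - 11)/(s - 2) − (7/3)| < 19|s + 1|/(3·(3/2)) = (38/9)|s + 1|, which is < ε once |s + 1| < (9/38)ε.
Take δ = min(3/2, (9/38)ε). Then 0 < |s + 1| < δ forces both bounds, so |(-4s - 11)/(s - 2) − (7/3)| < ε.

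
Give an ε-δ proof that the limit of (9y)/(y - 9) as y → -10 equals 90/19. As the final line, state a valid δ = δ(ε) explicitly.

δ = min(19/2, (361/162)ε)

Fix ε > 0. We want δ > 0 with 0 < |y + 10| < δ ⇒ |(9y)/(y - 9) − (90/19)| < ε.
Combining over a common denominator, (9y)/(y - 9) − (90/19) = [(9y)·(-19) − (-90)·(y - 9)] / [(-19)·(y - 9)] = -81(y + 10) / ((-19)(y - 9)).
So |(9y)/(y - 9) − (90/19)| = 81|y + 10| / (19·|y − 9|).
Restrict δ ≤ 19/2. Then |y + 10| < 19/2 gives |y − 9| = |(y + 10) + (-19)| ≥ 19 − 19/2 = 19/2.
Hence |(9y)/(y - 9) − (90/19)| < 81|y + 10|/(19·(19/2)) = (162/361)|y + 10|, which is < ε once |y + 10| < (361/162)ε.
Take δ = min(19/2, (361/162)ε). Then 0 < |y + 10| < δ forces both bounds, so |(9y)/(y - 9) − (90/19)| < ε.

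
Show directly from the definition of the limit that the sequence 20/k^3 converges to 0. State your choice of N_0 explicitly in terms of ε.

Fix ε > 0. For k ≥ 1, |20/k^3 − 0| = 20/k^3.
20/k^3 < ε ⇔ k^3 > 20/ε ⇔ k > (20/ε)^{1/3}.
Take N_0 = (20/ε)^{1/3}. Then k > N_0 implies 20/k^3 < ε.

N_0 = (20/ε)^{1/3}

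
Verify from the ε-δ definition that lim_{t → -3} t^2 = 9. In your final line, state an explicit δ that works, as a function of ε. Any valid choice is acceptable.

δ = min(2, ε/8)

Let ε > 0 be given. We seek δ > 0 with 0 < |t + 3| < δ ⇒ |t^2 − 9| < ε.
Factor: t^2 − 9 = (t + 3)(t - 3), so |t^2 − 9| = |t + 3|·|t - 3|.
Restrict δ ≤ 2. Then |t + 3| < 2 gives |t| < 5, so by the triangle inequality |t - 3| ≤ 5 + 3 = 8.
Hence |t^2 − 9| ≤ 8|t + 3|, which is < ε once |t + 3| < ε/8.
Take δ = min(2, ε/8). If 0 < |t + 3| < δ then both bounds hold and |t^2 − 9| ≤ 8|t + 3| < 8·(ε/8) = ε.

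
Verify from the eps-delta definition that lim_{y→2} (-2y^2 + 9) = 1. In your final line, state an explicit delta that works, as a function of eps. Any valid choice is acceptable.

Suppose eps > 0. We want delta > 0 such that 0 < |y − 2| < delta implies |(-2y^2 + 9) − 1| < eps.
(-2y^2 + 9) − 1 = -2y^2 + 8 = (y − 2)(-2y - 4).
So |(-2y^2 + 9) − 1| = |y − 2|·|-2y - 4|.
Require delta ≤ 2. Then |y − 2| < 2 gives |y| < 4, and by the triangle inequality |-2y - 4| ≤ 2·4 + 4 = 12.
Hence |(-2y^2 + 9) − 1| ≤ 12|y − 2| < eps provided |y − 2| < eps/12.
Choosing delta = min(2, eps/12) ensures both conditions, hence |(-2y^2 + 9) − 1| < eps.

delta = min(2, eps/12)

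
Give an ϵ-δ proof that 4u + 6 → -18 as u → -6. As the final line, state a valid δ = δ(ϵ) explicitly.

δ = ϵ/4

Let ϵ > 0 be given. We need δ > 0 so that 0 < |u + 6| < δ implies |(4u + 6) + 18| < ϵ.
Since (4u + 6) + 18 = 4(u + 6), we have |(4u + 6) + 18| = 4|u + 6|.
So 4|u + 6| < ϵ exactly when |u + 6| < ϵ/4.
Take δ = ϵ/4. If 0 < |u + 6| < δ then |(4u + 6) + 18| = 4|u + 6| < 4·(ϵ/4) = ϵ.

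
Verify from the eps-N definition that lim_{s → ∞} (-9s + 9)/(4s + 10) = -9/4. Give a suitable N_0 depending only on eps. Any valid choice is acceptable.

N_0 = (63/8)/eps

Let eps > 0 be given. We seek N_0 > 0 such that s > N_0 implies |(-9s + 9)/(4s + 10) + 9/4| < eps.
(-9s + 9)/(4s + 10) + 9/4 = (4(-9s + 9) − (-9)(4s + 10)) / (4(4s + 10)) = 126/(4(4s + 10)).
For s > 0 we have 4s + 10 > 4s, so |(-9s + 9)/(4s + 10) + 9/4| = 126/(4(4s + 10)) < 126/(4·4s) = (63/8)/s.
Thus |(-9s + 9)/(4s + 10) + 9/4| < eps whenever s > (63/8)/eps.
Take N_0 = (63/8)/eps. If s > N_0 then |(-9s + 9)/(4s + 10) + 9/4| < (63/8)/s < eps.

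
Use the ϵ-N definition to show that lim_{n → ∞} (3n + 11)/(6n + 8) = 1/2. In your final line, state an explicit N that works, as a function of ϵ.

Let ϵ > 0 be given. For n ≥ 1, |(3n + 11)/(6n + 8) − (1/2)| = |42|/(6(6n + 8)) = 42/(6(6n + 8)).
Since 6n + 8 ≥ 6n for n ≥ 1, this is ≤ 42/(6·6n) = (7/6)/n.
So |(3n + 11)/(6n + 8) − (1/2)| < ϵ whenever n > (7/6)/ϵ.
Take N = (7/6)/ϵ. If n > N then |(3n + 11)/(6n + 8) − (1/2)| ≤ (7/6)/n < ϵ.

N = (7/6)/ϵ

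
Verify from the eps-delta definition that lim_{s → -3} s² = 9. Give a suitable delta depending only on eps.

Suppose eps > 0. We seek delta > 0 with 0 < |s + 3| < delta ⇒ |s² − 9| < eps.
Factor: s² − 9 = (s + 3)(s - 3), so |s² − 9| = |s + 3|·|s - 3|.
Restrict delta ≤ 1. Then |s + 3| < 1 gives |s| < 4, so by the triangle inequality |s - 3| ≤ 4 + 3 = 7.
Hence |s² − 9| ≤ 7|s + 3|, which is < eps once |s + 3| < eps/7.
Take delta = min(1, eps/7). If 0 < |s + 3| < delta then both bounds hold and |s² − 9| ≤ 7|s + 3| < 7·(eps/7) = eps.

delta = min(1, eps/7)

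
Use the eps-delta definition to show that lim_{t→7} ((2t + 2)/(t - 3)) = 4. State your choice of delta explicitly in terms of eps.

delta = min(2, eps)

Let eps > 0 be given. We want delta > 0 with 0 < |t − 7| < delta ⇒ |(2t + 2)/(t - 3) − 4| < eps.
Combining over a common denominator, (2t + 2)/(t - 3) − 4 = [(2t + 2)·4 − 16·(t - 3)] / [4·(t - 3)] = -8(t − 7) / (4(t - 3)).
So |(2t + 2)/(t - 3) − 4| = 8|t − 7| / (4·|t − 3|).
Restrict delta ≤ 2. Then |t − 7| < 2 gives |t − 3| = |(t − 7) + 4| ≥ 4 − 2 = 2.
Hence |(2t + 2)/(t - 3) − 4| < 8|t − 7|/(4·2) = |t − 7|, which is < eps once |t − 7| < eps.
Take delta = min(2, eps). Then 0 < |t − 7| < delta forces both bounds, so |(2t + 2)/(t - 3) − 4| < eps.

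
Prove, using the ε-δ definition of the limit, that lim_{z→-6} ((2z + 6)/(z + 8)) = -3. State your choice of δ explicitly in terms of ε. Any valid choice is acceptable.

Suppose ε > 0. We want δ > 0 with 0 < |z + 6| < δ ⇒ |(2z + 6)/(z + 8) + 3| < ε.
Combining over a common denominator, (2z + 6)/(z + 8) + 3 = [(2z + 6)·2 − (-6)·(z + 8)] / [2·(z + 8)] = 10(z + 6) / (2(z + 8)).
So |(2z + 6)/(z + 8) + 3| = 10|z + 6| / (2·|z + 8|).
Restrict δ ≤ 1. Then |z + 6| < 1 gives |z + 8| = |(z + 6) + 2| ≥ 2 − 1 = 1.
Hence |(2z + 6)/(z + 8) + 3| < 10|z + 6|/(2·1) = 5|z + 6|, which is < ε once |z + 6| < (1/5)ε.
Take δ = min(1, (1/5)ε). Then 0 < |z + 6| < δ forces both bounds, so |(2z + 6)/(z + 8) + 3| < ε.

δ = min(1, (1/5)ε)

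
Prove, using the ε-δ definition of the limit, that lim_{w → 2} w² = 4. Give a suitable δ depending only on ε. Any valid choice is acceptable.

δ = min(1, ε/5)

Let ε > 0 be given. We seek δ > 0 with 0 < |w − 2| < δ ⇒ |w² − 4| < ε.
Factor: w² − 4 = (w − 2)(w + 2), so |w² − 4| = |w − 2|·|w + 2|.
Restrict δ ≤ 1. Then |w − 2| < 1 gives |w| < 3, so by the triangle inequality |w + 2| ≤ 3 + 2 = 5.
Hence |w² − 4| ≤ 5|w − 2|, which is < ε once |w − 2| < ε/5.
Take δ = min(1, ε/5). If 0 < |w − 2| < δ then both bounds hold and |w² − 4| ≤ 5|w − 2| < 5·(ε/5) = ε.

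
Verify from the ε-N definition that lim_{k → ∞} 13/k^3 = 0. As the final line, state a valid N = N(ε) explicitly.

Suppose ε > 0. For k ≥ 1, |13/k^3 − 0| = 13/k^3.
13/k^3 < ε ⇔ k^3 > 13/ε ⇔ k > (13/ε)^{1/3}.
Take N = (13/ε)^{1/3}. Then k > N implies 13/k^3 < ε.

N = (13/ε)^{1/3}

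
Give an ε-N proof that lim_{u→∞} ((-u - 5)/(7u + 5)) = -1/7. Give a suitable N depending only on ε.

Let ε > 0. We seek N > 0 such that u > N implies |(-u - 5)/(7u + 5) + 1/7| < ε.
(-u - 5)/(7u + 5) + 1/7 = (7(-u - 5) − (-1)(7u + 5)) / (7(7u + 5)) = -30/(7(7u + 5)).
For u > 0 we have 7u + 5 > 7u, so |(-u - 5)/(7u + 5) + 1/7| = 30/(7(7u + 5)) < 30/(7·7u) = (30/49)/u.
Thus |(-u - 5)/(7u + 5) + 1/7| < ε whenever u > (30/49)/ε.
Take N = (30/49)/ε. If u > N then |(-u - 5)/(7u + 5) + 1/7| < (30/49)/u < ε.

N = (30/49)/ε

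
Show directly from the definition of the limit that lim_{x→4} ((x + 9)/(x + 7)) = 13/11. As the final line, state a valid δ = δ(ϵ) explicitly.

δ = min(11/2, (121/4)ϵ)

Suppose ϵ > 0. We want δ > 0 with 0 < |x − 4| < δ ⇒ |(x + 9)/(x + 7) − (13/11)| < ϵ.
Combining over a common denominator, (x + 9)/(x + 7) − (13/11) = [(x + 9)·11 − 13·(x + 7)] / [11·(x + 7)] = -2(x − 4) / (11(x + 7)).
So |(x + 9)/(x + 7) − (13/11)| = 2|x − 4| / (11·|x + 7|).
Restrict δ ≤ 11/2. Then |x − 4| < 11/2 gives |x + 7| = |(x − 4) + 11| ≥ 11 − 11/2 = 11/2.
Hence |(x + 9)/(x + 7) − (13/11)| < 2|x − 4|/(11·(11/2)) = (4/121)|x − 4|, which is < ϵ once |x − 4| < (121/4)ϵ.
Take δ = min(11/2, (121/4)ϵ). Then 0 < |x − 4| < δ forces both bounds, so |(x + 9)/(x + 7) − (13/11)| < ϵ.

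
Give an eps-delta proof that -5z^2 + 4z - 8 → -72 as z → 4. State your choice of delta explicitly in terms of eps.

delta = min(1, eps/41)

Fix eps > 0. We want delta > 0 such that 0 < |z − 4| < delta implies |(-5z^2 + 4z - 8) + 72| < eps.
(-5z^2 + 4z - 8) + 72 = -5z^2 + 4z + 64 = (z − 4)(-5z - 16).
So |(-5z^2 + 4z - 8) + 72| = |z − 4|·|-5z - 16|.
Require delta ≤ 1. Then |z − 4| < 1 gives |z| < 5, and by the triangle inequality |-5z - 16| ≤ 5·5 + 16 = 41.
Hence |(-5z^2 + 4z - 8) + 72| ≤ 41|z − 4| < eps provided |z − 4| < eps/41.
Choosing delta = min(1, eps/41) ensures both conditions, hence |(-5z^2 + 4z - 8) + 72| < eps.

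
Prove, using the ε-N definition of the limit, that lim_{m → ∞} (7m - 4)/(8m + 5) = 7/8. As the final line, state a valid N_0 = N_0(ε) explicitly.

Suppose ε > 0. For m ≥ 1, |(7m - 4)/(8m + 5) − (7/8)| = |-67|/(8(8m + 5)) = 67/(8(8m + 5)).
Since 8m + 5 ≥ 8m for m ≥ 1, this is ≤ 67/(8·8m) = (67/64)/m.
So |(7m - 4)/(8m + 5) − (7/8)| < ε whenever m > (67/64)/ε.
Take N_0 = (67/64)/ε. If m > N_0 then |(7m - 4)/(8m + 5) − (7/8)| ≤ (67/64)/m < ε.

N_0 = (67/64)/ε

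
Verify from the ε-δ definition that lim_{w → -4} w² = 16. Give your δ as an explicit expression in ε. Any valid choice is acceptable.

δ = min(2, ε/10)

Suppose ε > 0. We seek δ > 0 with 0 < |w + 4| < δ ⇒ |w² − 16| < ε.
Factor: w² − 16 = (w + 4)(w - 4), so |w² − 16| = |w + 4|·|w - 4|.
Impose δ ≤ 2 so that |w| < 6; then |w - 4| ≤ 10.
Hence |w² − 16| ≤ 10|w + 4|, which is < ε once |w + 4| < ε/10.
Take δ = min(2, ε/10). If 0 < |w + 4| < δ then both bounds hold and |w² − 16| ≤ 10|w + 4| < 10·(ε/10) = ε.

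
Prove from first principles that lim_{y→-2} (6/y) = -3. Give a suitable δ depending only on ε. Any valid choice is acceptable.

Let ε > 0. We seek δ > 0 such that 0 < |y + 2| < δ implies |6/y + 3| < ε.
|6/y + 3| = 6·|-2 − y|/(2·|y|) = 6|y + 2|/(2|y|).
Restrict δ ≤ 1. Then |y + 2| < 1 gives |y| > 1, so 2|y| > 2.
Then |6/y + 3| < 6|y + 2|/2, which is < ε when |y + 2| < (1/3)ε.
Take δ = min(1, (1/3)ε). Then 0 < |y + 2| < δ gives both |y + 2| < 1 and |y + 2| < (1/3)ε, so |6/y + 3| < ε.

δ = min(1, (1/3)ε)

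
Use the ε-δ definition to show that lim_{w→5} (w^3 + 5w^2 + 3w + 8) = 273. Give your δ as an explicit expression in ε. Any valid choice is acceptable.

δ = min(2, ε/172)

Suppose ε > 0. We want δ > 0 such that 0 < |w − 5| < δ implies |(w^3 + 5w^2 + 3w + 8) − 273| < ε.
(w^3 + 5w^2 + 3w + 8) − 273 = w^3 + 5w^2 + 3w - 265 = (w − 5)(w^2 + 10w + 53).
So |(w^3 + 5w^2 + 3w + 8) − 273| = |w − 5|·|w^2 + 10w + 53|.
Assume first that |w − 5| < 2, so |w| < 7. Then |w^2 + 10w + 53| ≤ 7^2 + 10·7 + 53 = 172.
Hence |(w^3 + 5w^2 + 3w + 8) − 273| ≤ 172|w − 5| < ε provided |w − 5| < ε/172.
Choosing δ = min(2, ε/172) ensures both conditions, hence |(w^3 + 5w^2 + 3w + 8) − 273| < ε.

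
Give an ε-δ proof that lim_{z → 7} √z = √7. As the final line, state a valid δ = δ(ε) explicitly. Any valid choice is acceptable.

Fix ε > 0. We want δ > 0 such that 0 < |z − 7| < δ implies |√z − √7| < ε.
Multiplying by the conjugate, |√z − √7| = |z − 7|/(√z + √7).
Restrict δ ≤ 7 so that |z − 7| < 7 forces z > 0, and then √z + √7 > √7.
Hence |√z − √7| < |z − 7|/√7, which is < ε once |z − 7| < √7·ε.
Take δ = min(7, √7·ε). If 0 < |z − 7| < δ then z > 0 and |√z − √7| < |z − 7|/√7 < ε.

δ = min(7, √7·ε)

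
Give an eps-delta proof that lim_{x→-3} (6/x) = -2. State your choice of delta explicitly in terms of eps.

Fix eps > 0. We seek delta > 0 such that 0 < |x + 3| < delta implies |6/x + 2| < eps.
|6/x + 2| = 6·|-3 − x|/(3·|x|) = 6|x + 3|/(3|x|).
Restrict delta ≤ 3/2. Then |x + 3| < 3/2 gives |x| > 3/2, so 3|x| > 9/2.
Then |6/x + 2| < 6|x + 3|/(9/2), which is < eps when |x + 3| < (3/4)eps.
Take delta = min(3/2, (3/4)eps). Then 0 < |x + 3| < delta gives both |x + 3| < 3/2 and |x + 3| < (3/4)eps, so |6/x + 2| < eps.

delta = min(3/2, (3/4)eps)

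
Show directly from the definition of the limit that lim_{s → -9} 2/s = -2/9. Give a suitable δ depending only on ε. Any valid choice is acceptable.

δ = min(9/2, (81/4)ε)

Fix ε > 0. We seek δ > 0 such that 0 < |s + 9| < δ implies |2/s + 2/9| < ε.
|2/s + 2/9| = 2·|-9 − s|/(9·|s|) = 2|s + 9|/(9|s|).
Restrict δ ≤ 9/2. Then |s + 9| < 9/2 gives |s| > 9/2, so 9|s| > 81/2.
Then |2/s + 2/9| < 2|s + 9|/(81/2), which is < ε when |s + 9| < (81/4)ε.
Take δ = min(9/2, (81/4)ε). Then 0 < |s + 9| < δ gives both |s + 9| < 9/2 and |s + 9| < (81/4)ε, so |2/s + 2/9| < ε.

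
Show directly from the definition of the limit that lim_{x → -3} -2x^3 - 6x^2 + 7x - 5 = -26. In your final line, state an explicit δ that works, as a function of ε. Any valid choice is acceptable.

δ = min(1, ε/39)

Fix ε > 0. We want δ > 0 such that 0 < |x + 3| < δ implies |(-2x^3 - 6x^2 + 7x - 5) + 26| < ε.
(-2x^3 - 6x^2 + 7x - 5) + 26 = -2x^3 - 6x^2 + 7x + 21 = (x + 3)(-2x^2 + 7).
So |(-2x^3 - 6x^2 + 7x - 5) + 26| = |x + 3|·|-2x^2 + 7|.
Assume first that |x + 3| < 1, so |x| < 4. Then |-2x^2 + 7| ≤ 2·4^2 + 7 = 39.
Hence |(-2x^3 - 6x^2 + 7x - 5) + 26| ≤ 39|x + 3| < ε provided |x + 3| < ε/39.
Take δ = min(1, ε/39). Then 0 < |x + 3| < δ gives both |x + 3| < 1 and |x + 3| < ε/39, so |(-2x^3 - 6x^2 + 7x - 5) + 26| < ε.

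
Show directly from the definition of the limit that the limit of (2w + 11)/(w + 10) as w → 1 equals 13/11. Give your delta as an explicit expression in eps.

delta = min(11/2, (121/18)eps)

Suppose eps > 0. We want delta > 0 with 0 < |w − 1| < delta ⇒ |(2w + 11)/(w + 10) − (13/11)| < eps.
Combining over a common denominator, (2w + 11)/(w + 10) − (13/11) = [(2w + 11)·11 − 13·(w + 10)] / [11·(w + 10)] = 9(w − 1) / (11(w + 10)).
So |(2w + 11)/(w + 10) − (13/11)| = 9|w − 1| / (11·|w + 10|).
Require delta ≤ 11/2, so |w + 10| ≥ |11| − |w − 1| > 11 − 11/2 = 11/2.
Hence |(2w + 11)/(w + 10) − (13/11)| < 9|w − 1|/(11·(11/2)) = (18/121)|w − 1|, which is < eps once |w − 1| < (121/18)eps.
Take delta = min(11/2, (121/18)eps). Then 0 < |w − 1| < delta forces both bounds, so |(2w + 11)/(w + 10) − (13/11)| < eps.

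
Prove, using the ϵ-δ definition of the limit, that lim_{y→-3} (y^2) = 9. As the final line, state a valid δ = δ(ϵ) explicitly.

δ = min(1, ϵ/7)

Let ϵ > 0. We seek δ > 0 with 0 < |y + 3| < δ ⇒ |y^2 − 9| < ϵ.
Factor: y^2 − 9 = (y + 3)(y - 3), so |y^2 − 9| = |y + 3|·|y - 3|.
Impose δ ≤ 1 so that |y| < 4; then |y - 3| ≤ 7.
Hence |y^2 − 9| ≤ 7|y + 3|, which is < ϵ once |y + 3| < ϵ/7.
Take δ = min(1, ϵ/7). If 0 < |y + 3| < δ then both bounds hold and |y^2 − 9| ≤ 7|y + 3| < 7·(ϵ/7) = ϵ.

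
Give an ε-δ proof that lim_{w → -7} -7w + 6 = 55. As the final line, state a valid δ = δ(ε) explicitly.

δ = ε/7

Suppose ε > 0. We need δ > 0 so that 0 < |w + 7| < δ implies |(-7w + 6) − 55| < ε.
|(-7w + 6) − 55| = |-7w - 49| = 7|w + 7|.
Thus it suffices that |w + 7| < ε/7.
Take δ = ε/7. If 0 < |w + 7| < δ then |(-7w + 6) − 55| = 7|w + 7| < 7·(ε/7) = ε.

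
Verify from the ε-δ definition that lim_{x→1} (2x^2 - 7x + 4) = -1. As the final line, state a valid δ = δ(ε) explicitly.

δ = min(1, ε/9)

Fix ε > 0. We want δ > 0 such that 0 < |x − 1| < δ implies |(2x^2 - 7x + 4) + 1| < ε.
(2x^2 - 7x + 4) + 1 = 2x^2 - 7x + 5 = (x − 1)(2x - 5).
So |(2x^2 - 7x + 4) + 1| = |x − 1|·|2x - 5|.
Assume first that |x − 1| < 1, so |x| < 2. Then |2x - 5| ≤ 2·2 + 5 = 9.
Hence |(2x^2 - 7x + 4) + 1| ≤ 9|x − 1| < ε provided |x − 1| < ε/9.
Take δ = min(1, ε/9). Then 0 < |x − 1| < δ gives both |x − 1| < 1 and |x − 1| < ε/9, so |(2x^2 - 7x + 4) + 1| < ε.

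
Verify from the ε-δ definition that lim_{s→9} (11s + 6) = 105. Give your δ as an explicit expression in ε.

Suppose ε > 0. We need δ > 0 so that 0 < |s − 9| < δ implies |(11s + 6) − 105| < ε.
|(11s + 6) − 105| = |11s - 99| = 11|s − 9|.
So 11|s − 9| < ε exactly when |s − 9| < ε/11.
Choosing δ = ε/11 gives |(11s + 6) − 105| = 11|s − 9| < ε whenever |s − 9| < δ.

δ = ε/11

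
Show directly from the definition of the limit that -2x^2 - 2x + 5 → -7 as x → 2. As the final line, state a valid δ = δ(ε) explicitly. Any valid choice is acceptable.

δ = min(1, ε/12)

Let ε > 0 be given. We want δ > 0 such that 0 < |x − 2| < δ implies |(-2x^2 - 2x + 5) + 7| < ε.
(-2x^2 - 2x + 5) + 7 = -2x^2 - 2x + 12 = (x − 2)(-2x - 6).
So |(-2x^2 - 2x + 5) + 7| = |x − 2|·|-2x - 6|.
Assume first that |x − 2| < 1, so |x| < 3. Then |-2x - 6| ≤ 2·3 + 6 = 12.
Hence |(-2x^2 - 2x + 5) + 7| ≤ 12|x − 2| < ε provided |x − 2| < ε/12.
Take δ = min(1, ε/12). Then 0 < |x − 2| < δ gives both |x − 2| < 1 and |x − 2| < ε/12, so |(-2x^2 - 2x + 5) + 7| < ε.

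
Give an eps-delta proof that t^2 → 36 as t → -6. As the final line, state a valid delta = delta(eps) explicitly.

Suppose eps > 0. We seek delta > 0 with 0 < |t + 6| < delta ⇒ |t^2 − 36| < eps.
Factor: t^2 − 36 = (t + 6)(t - 6), so |t^2 − 36| = |t + 6|·|t - 6|.
Restrict delta ≤ 1. Then |t + 6| < 1 gives |t| < 7, so by the triangle inequality |t - 6| ≤ 7 + 6 = 13.
Hence |t^2 − 36| ≤ 13|t + 6|, which is < eps once |t + 6| < eps/13.
Take delta = min(1, eps/13). If 0 < |t + 6| < delta then both bounds hold and |t^2 − 36| ≤ 13|t + 6| < 13·(eps/13) = eps.

delta = min(1, eps/13)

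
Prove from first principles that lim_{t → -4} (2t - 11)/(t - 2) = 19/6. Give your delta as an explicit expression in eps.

Let eps > 0. We want delta > 0 with 0 < |t + 4| < delta ⇒ |(2t - 11)/(t - 2) − (19/6)| < eps.
Combining over a common denominator, (2t - 11)/(t - 2) − (19/6) = [(2t - 11)·(-6) − (-19)·(t - 2)] / [(-6)·(t - 2)] = 7(t + 4) / ((-6)(t - 2)).
So |(2t - 11)/(t - 2) − (19/6)| = 7|t + 4| / (6·|t − 2|).
Require delta ≤ 3, so |t − 2| ≥ |-6| − |t + 4| > 6 − 3 = 3.
Hence |(2t - 11)/(t - 2) − (19/6)| < 7|t + 4|/(6·3) = (7/18)|t + 4|, which is < eps once |t + 4| < (18/7)eps.
Take delta = min(3, (18/7)eps). Then 0 < |t + 4| < delta forces both bounds, so |(2t - 11)/(t - 2) − (19/6)| < eps.

delta = min(3, (18/7)eps)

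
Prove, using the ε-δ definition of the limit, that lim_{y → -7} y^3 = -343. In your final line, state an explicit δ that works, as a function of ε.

δ = min(2, ε/193)

Let ε > 0. We seek δ > 0 with 0 < |y + 7| < δ ⇒ |y^3 + 343| < ε.
Factor: y^3 + 343 = (y + 7)(y^2 - 7y + 49), so |y^3 + 343| = |y + 7|·|y^2 - 7y + 49|.
Impose δ ≤ 2 so that |y| < 9; then |y^2 - 7y + 49| ≤ 193.
Hence |y^3 + 343| ≤ 193|y + 7|, which is < ε once |y + 7| < ε/193.
Take δ = min(2, ε/193). If 0 < |y + 7| < δ then both bounds hold and |y^3 + 343| ≤ 193|y + 7| < 193·(ε/193) = ε.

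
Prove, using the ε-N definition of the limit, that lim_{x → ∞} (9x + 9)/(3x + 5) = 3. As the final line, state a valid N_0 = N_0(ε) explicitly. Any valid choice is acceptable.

Let ε > 0 be given. We seek N_0 > 0 such that x > N_0 implies |(9x + 9)/(3x + 5) − 3| < ε.
(9x + 9)/(3x + 5) − 3 = (3(9x + 9) − 9(3x + 5)) / (3(3x + 5)) = -18/(3(3x + 5)).
For x > 0 we have 3x + 5 > 3x, so |(9x + 9)/(3x + 5) − 3| = 18/(3(3x + 5)) < 18/(3·3x) = 2/x.
Thus |(9x + 9)/(3x + 5) − 3| < ε whenever x > 2/ε.
Take N_0 = 2/ε. If x > N_0 then |(9x + 9)/(3x + 5) − 3| < 2/x < ε.

N_0 = 2/ε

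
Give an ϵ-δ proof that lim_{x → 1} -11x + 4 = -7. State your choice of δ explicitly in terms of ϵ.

Let ϵ > 0 be given. We need δ > 0 so that 0 < |x − 1| < δ implies |(-11x + 4) + 7| < ϵ.
|(-11x + 4) + 7| = |-11x + 11| = 11|x − 1|.
So 11|x − 1| < ϵ exactly when |x − 1| < ϵ/11.
Take δ = ϵ/11. If 0 < |x − 1| < δ then |(-11x + 4) + 7| = 11|x − 1| < 11·(ϵ/11) = ϵ.

δ = ϵ/11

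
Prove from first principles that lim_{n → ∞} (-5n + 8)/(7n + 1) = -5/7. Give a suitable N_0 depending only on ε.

N_0 = (61/49)/ε

Suppose ε > 0. For n ≥ 1, |(-5n + 8)/(7n + 1) + 5/7| = |61|/(7(7n + 1)) = 61/(7(7n + 1)).
Since 7n + 1 ≥ 7n for n ≥ 1, this is ≤ 61/(7·7n) = (61/49)/n.
So |(-5n + 8)/(7n + 1) + 5/7| < ε whenever n > (61/49)/ε.
Take N_0 = (61/49)/ε. If n > N_0 then |(-5n + 8)/(7n + 1) + 5/7| ≤ (61/49)/n < ε.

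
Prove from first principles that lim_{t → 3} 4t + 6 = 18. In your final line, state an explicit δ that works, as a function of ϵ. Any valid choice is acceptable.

δ = ϵ/4

Fix ϵ > 0. We need δ > 0 so that 0 < |t − 3| < δ implies |(4t + 6) − 18| < ϵ.
Since (4t + 6) − 18 = 4(t − 3), we have |(4t + 6) − 18| = 4|t − 3|.
Thus it suffices that |t − 3| < ϵ/4.
Choosing δ = ϵ/4 gives |(4t + 6) − 18| = 4|t − 3| < ϵ whenever |t − 3| < δ.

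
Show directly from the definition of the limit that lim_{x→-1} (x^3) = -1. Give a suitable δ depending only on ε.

Fix ε > 0. We seek δ > 0 with 0 < |x + 1| < δ ⇒ |x^3 + 1| < ε.
Factor: x^3 + 1 = (x + 1)(x^2 - x + 1), so |x^3 + 1| = |x + 1|·|x^2 - x + 1|.
Restrict δ ≤ 1. Then |x + 1| < 1 gives |x| < 2, so by the triangle inequality |x^2 - x + 1| ≤ 2^2 + 2 + 1 = 7.
Hence |x^3 + 1| ≤ 7|x + 1|, which is < ε once |x + 1| < ε/7.
Take δ = min(1, ε/7). If 0 < |x + 1| < δ then both bounds hold and |x^3 + 1| ≤ 7|x + 1| < 7·(ε/7) = ε.

δ = min(1, ε/7)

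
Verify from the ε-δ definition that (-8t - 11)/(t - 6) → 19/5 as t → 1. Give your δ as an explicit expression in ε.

Suppose ε > 0. We want δ > 0 with 0 < |t − 1| < δ ⇒ |(-8t - 11)/(t - 6) − (19/5)| < ε.
Combining over a common denominator, (-8t - 11)/(t - 6) − (19/5) = [(-8t - 11)·(-5) − (-19)·(t - 6)] / [(-5)·(t - 6)] = 59(t − 1) / ((-5)(t - 6)).
So |(-8t - 11)/(t - 6) − (19/5)| = 59|t − 1| / (5·|t − 6|).
Restrict δ ≤ 5/2. Then |t − 1| < 5/2 gives |t − 6| = |(t − 1) + (-5)| ≥ 5 − 5/2 = 5/2.
Hence |(-8t - 11)/(t - 6) − (19/5)| < 59|t − 1|/(5·(5/2)) = (118/25)|t − 1|, which is < ε once |t − 1| < (25/118)ε.
Take δ = min(5/2, (25/118)ε). Then 0 < |t − 1| < δ forces both bounds, so |(-8t - 11)/(t - 6) − (19/5)| < ε.

δ = min(5/2, (25/118)ε)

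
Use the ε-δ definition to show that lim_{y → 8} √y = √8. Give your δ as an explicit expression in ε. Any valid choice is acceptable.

Let ε > 0. We want δ > 0 such that 0 < |y − 8| < δ implies |√y − √8| < ε.
Rationalise: √y − √8 = (y − 8)/(√y + √8), so |√y − √8| = |y − 8|/(√y + √8).
Restrict δ ≤ 8 so that |y − 8| < 8 forces y > 0, and then √y + √8 > √8.
Hence |√y − √8| < |y − 8|/√8, which is < ε once |y − 8| < √8·ε.
Take δ = min(8, √8·ε). If 0 < |y − 8| < δ then y > 0 and |√y − √8| < |y − 8|/√8 < ε.

δ = min(8, √8·ε)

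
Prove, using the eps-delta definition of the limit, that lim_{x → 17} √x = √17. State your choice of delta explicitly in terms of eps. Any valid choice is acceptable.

Let eps > 0 be given. We want delta > 0 such that 0 < |x − 17| < delta implies |√x − √17| < eps.
Multiplying by the conjugate, |√x − √17| = |x − 17|/(√x + √17).
Restrict delta ≤ 17 so that |x − 17| < 17 forces x > 0, and then √x + √17 > √17.
Hence |√x − √17| < |x − 17|/√17, which is < eps once |x − 17| < √17·eps.
Take delta = min(17, √17·eps). If 0 < |x − 17| < delta then x > 0 and |√x − √17| < |x − 17|/√17 < eps.

delta = min(17, √17·eps)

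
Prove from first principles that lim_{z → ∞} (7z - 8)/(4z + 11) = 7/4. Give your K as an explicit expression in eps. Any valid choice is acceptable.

K = (109/16)/eps

Suppose eps > 0. We seek K > 0 such that z > K implies |(7z - 8)/(4z + 11) − (7/4)| < eps.
(7z - 8)/(4z + 11) − (7/4) = (4(7z - 8) − 7(4z + 11)) / (4(4z + 11)) = -109/(4(4z + 11)).
For z > 0 we have 4z + 11 > 4z, so |(7z - 8)/(4z + 11) − (7/4)| = 109/(4(4z + 11)) < 109/(4·4z) = (109/16)/z.
Thus |(7z - 8)/(4z + 11) − (7/4)| < eps whenever z > (109/16)/eps.
Take K = (109/16)/eps. If z > K then |(7z - 8)/(4z + 11) − (7/4)| < (109/16)/z < eps.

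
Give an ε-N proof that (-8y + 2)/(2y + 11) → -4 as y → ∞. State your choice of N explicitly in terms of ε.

N = 23/ε

Fix ε > 0. We seek N > 0 such that y > N implies |(-8y + 2)/(2y + 11) + 4| < ε.
(-8y + 2)/(2y + 11) + 4 = (2(-8y + 2) − (-8)(2y + 11)) / (2(2y + 11)) = 92/(2(2y + 11)).
For y > 0 we have 2y + 11 > 2y, so |(-8y + 2)/(2y + 11) + 4| = 92/(2(2y + 11)) < 92/(2·2y) = 23/y.
Thus |(-8y + 2)/(2y + 11) + 4| < ε whenever y > 23/ε.
Take N = 23/ε. If y > N then |(-8y + 2)/(2y + 11) + 4| < 23/y < ε.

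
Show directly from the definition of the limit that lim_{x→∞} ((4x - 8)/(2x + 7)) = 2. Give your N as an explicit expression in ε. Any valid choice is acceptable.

N = 11/ε

Let ε > 0 be given. We seek N > 0 such that x > N implies |(4x - 8)/(2x + 7) − 2| < ε.
(4x - 8)/(2x + 7) − 2 = (2(4x - 8) − 4(2x + 7)) / (2(2x + 7)) = -44/(2(2x + 7)).
For x > 0 we have 2x + 7 > 2x, so |(4x - 8)/(2x + 7) − 2| = 44/(2(2x + 7)) < 44/(2·2x) = 11/x.
Thus |(4x - 8)/(2x + 7) − 2| < ε whenever x > 11/ε.
Take N = 11/ε. If x > N then |(4x - 8)/(2x + 7) − 2| < 11/x < ε.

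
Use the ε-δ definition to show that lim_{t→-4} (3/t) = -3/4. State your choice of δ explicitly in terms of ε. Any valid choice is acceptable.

Let ε > 0. We seek δ > 0 such that 0 < |t + 4| < δ implies |3/t + 3/4| < ε.
|3/t + 3/4| = 3·|-4 − t|/(4·|t|) = 3|t + 4|/(4|t|).
Require δ ≤ 2 so that |t| > 4 − 2 = 2, hence 4|t| > 8.
Then |3/t + 3/4| < 3|t + 4|/8, which is < ε when |t + 4| < (8/3)ε.
Take δ = min(2, (8/3)ε). Then 0 < |t + 4| < δ gives both |t + 4| < 2 and |t + 4| < (8/3)ε, so |3/t + 3/4| < ε.

δ = min(2, (8/3)ε)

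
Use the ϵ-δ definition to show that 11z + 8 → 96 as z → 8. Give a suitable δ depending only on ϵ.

δ = ϵ/11

Let ϵ > 0 be given. We need δ > 0 so that 0 < |z − 8| < δ implies |(11z + 8) − 96| < ϵ.
|(11z + 8) − 96| = |11z - 88| = 11|z − 8|.
So 11|z − 8| < ϵ exactly when |z − 8| < ϵ/11.
Take δ = ϵ/11. If 0 < |z − 8| < δ then |(11z + 8) − 96| = 11|z − 8| < 11·(ϵ/11) = ϵ.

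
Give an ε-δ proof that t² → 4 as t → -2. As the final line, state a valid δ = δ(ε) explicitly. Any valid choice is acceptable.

Let ε > 0 be given. We seek δ > 0 with 0 < |t + 2| < δ ⇒ |t² − 4| < ε.
Factor: t² − 4 = (t + 2)(t - 2), so |t² − 4| = |t + 2|·|t - 2|.
Impose δ ≤ 1 so that |t| < 3; then |t - 2| ≤ 5.
Hence |t² − 4| ≤ 5|t + 2|, which is < ε once |t + 2| < ε/5.
Take δ = min(1, ε/5). If 0 < |t + 2| < δ then both bounds hold and |t² − 4| ≤ 5|t + 2| < 5·(ε/5) = ε.

δ = min(1, ε/5)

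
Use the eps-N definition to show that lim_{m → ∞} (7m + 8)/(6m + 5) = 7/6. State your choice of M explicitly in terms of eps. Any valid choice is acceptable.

Fix eps > 0. For m ≥ 1, |(7m + 8)/(6m + 5) − (7/6)| = |13|/(6(6m + 5)) = 13/(6(6m + 5)).
Since 6m + 5 ≥ 6m for m ≥ 1, this is ≤ 13/(6·6m) = (13/36)/m.
So |(7m + 8)/(6m + 5) − (7/6)| < eps whenever m > (13/36)/eps.
Take M = (13/36)/eps. If m > M then |(7m + 8)/(6m + 5) − (7/6)| ≤ (13/36)/m < eps.

M = (13/36)/eps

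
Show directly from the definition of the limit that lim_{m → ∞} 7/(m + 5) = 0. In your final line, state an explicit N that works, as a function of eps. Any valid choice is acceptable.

N = 7/eps

Suppose eps > 0. For m ≥ 1, |7/(m + 5) − 0| = 7/(m + 5) ≤ 7/m.
We need 7/m < eps, i.e. m > 7/eps.
Take N = 7/eps. If m > N then |7/(m + 5)| ≤ 7/m < eps.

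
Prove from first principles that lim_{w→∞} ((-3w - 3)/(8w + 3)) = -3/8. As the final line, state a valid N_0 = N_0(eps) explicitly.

N_0 = (15/64)/eps

Suppose eps > 0. We seek N_0 > 0 such that w > N_0 implies |(-3w - 3)/(8w + 3) + 3/8| < eps.
(-3w - 3)/(8w + 3) + 3/8 = (8(-3w - 3) − (-3)(8w + 3)) / (8(8w + 3)) = -15/(8(8w + 3)).
For w > 0 we have 8w + 3 > 8w, so |(-3w - 3)/(8w + 3) + 3/8| = 15/(8(8w + 3)) < 15/(8·8w) = (15/64)/w.
Thus |(-3w - 3)/(8w + 3) + 3/8| < eps whenever w > (15/64)/eps.
Take N_0 = (15/64)/eps. If w > N_0 then |(-3w - 3)/(8w + 3) + 3/8| < (15/64)/w < eps.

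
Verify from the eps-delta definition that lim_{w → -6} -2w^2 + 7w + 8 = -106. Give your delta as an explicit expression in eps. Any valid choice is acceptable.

delta = min(1, eps/33)

Let eps > 0 be given. We want delta > 0 such that 0 < |w + 6| < delta implies |(-2w^2 + 7w + 8) + 106| < eps.
(-2w^2 + 7w + 8) + 106 = -2w^2 + 7w + 114 = (w + 6)(-2w + 19).
So |(-2w^2 + 7w + 8) + 106| = |w + 6|·|-2w + 19|.
Require delta ≤ 1. Then |w + 6| < 1 gives |w| < 7, and by the triangle inequality |-2w + 19| ≤ 2·7 + 19 = 33.
Hence |(-2w^2 + 7w + 8) + 106| ≤ 33|w + 6| < eps provided |w + 6| < eps/33.
Take delta = min(1, eps/33). Then 0 < |w + 6| < delta gives both |w + 6| < 1 and |w + 6| < eps/33, so |(-2w^2 + 7w + 8) + 106| < eps.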